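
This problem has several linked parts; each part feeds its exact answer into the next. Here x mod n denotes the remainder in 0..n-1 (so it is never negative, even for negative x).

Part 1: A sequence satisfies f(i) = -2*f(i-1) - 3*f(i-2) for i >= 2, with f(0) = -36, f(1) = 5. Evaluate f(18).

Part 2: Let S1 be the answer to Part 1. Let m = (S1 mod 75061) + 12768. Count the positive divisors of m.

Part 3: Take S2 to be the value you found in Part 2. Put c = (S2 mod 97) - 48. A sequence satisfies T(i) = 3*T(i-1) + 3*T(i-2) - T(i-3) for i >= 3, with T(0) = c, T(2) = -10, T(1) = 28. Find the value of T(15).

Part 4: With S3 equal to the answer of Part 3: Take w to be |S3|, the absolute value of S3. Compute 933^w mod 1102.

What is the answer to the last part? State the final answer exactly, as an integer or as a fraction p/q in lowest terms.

605

Part 1: f(2) = -2*(5) - 3*(-36) = 98; iterating: f(2)=98, f(3)=-211, f(4)=128, f(5)=377, f(6)=-1138, f(7)=1145, f(8)=1124, f(9)=-5683, f(10)=7994, f(11)=1061, f(12)=-26104, f(13)=49025, f(14)=-19738, f(15)=-107599, f(16)=274412, f(17)=-226027, f(18)=-371182; answer -371182
Part 2: S1 = -371182; m = 16891; 16891 = 7 * 19 * 127; number of divisors = (1+1) * (1+1) * (1+1) = 8; answer 8
Part 3: S2 = 8; c = -40; T(3) = 3*(-10) + 3*(28) - 1*(-40) = 94; iterating: T(3)=94, T(4)=224, T(5)=964, T(6)=3470, T(7)=13078, T(8)=48680, T(9)=181804, T(10)=678374, T(11)=2531854, T(12)=9448880, T(13)=35263828, T(14)=131606270, T(15)=491161414; answer 491161414
Part 4: S3 = 491161414; w = 491161414; squarings mod 1102: 933^1=933, 933^2=1011, 933^4=567, 933^8=807, 933^16=1069, 933^32=1089, 933^64=169, 933^128=1011, 933^256=567, 933^512=807, 933^1024=1069, 933^2048=1089, 933^4096=169, 933^8192=1011, 933^16384=567, 933^32768=807, 933^65536=1069, 933^131072=1089, 933^262144=169, 933^524288=1011, 933^1048576=567, 933^2097152=807, 933^4194304=1069, 933^8388608=1089, 933^16777216=169, 933^33554432=1011, 933^67108864=567, 933^134217728=807, 933^268435456=1069; 933^491161414 = 933^2 * 933^4 * 933^64 * 933^256 * 933^512 * 933^1024 * 933^32768 * 933^131072 * 933^262144 * 933^4194304 * 933^16777216 * 933^67108864 * 933^134217728 * 933^268435456 = 605 (mod 1102); answer 605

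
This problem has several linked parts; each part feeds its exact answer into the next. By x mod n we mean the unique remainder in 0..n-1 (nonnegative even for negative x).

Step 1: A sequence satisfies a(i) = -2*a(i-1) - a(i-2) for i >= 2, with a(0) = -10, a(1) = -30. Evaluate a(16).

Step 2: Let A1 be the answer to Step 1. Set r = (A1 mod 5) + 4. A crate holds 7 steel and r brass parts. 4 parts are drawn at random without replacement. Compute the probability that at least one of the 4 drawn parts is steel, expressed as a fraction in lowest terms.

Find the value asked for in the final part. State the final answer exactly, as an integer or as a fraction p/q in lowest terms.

Step 1: a(2) = -2*(-30) - 1*(-10) = 70; iterating: a(2)=70, a(3)=-110, a(4)=150, a(5)=-190, a(6)=230, a(7)=-270, a(8)=310, a(9)=-350, a(10)=390, a(11)=-430, a(12)=470, a(13)=-510, a(14)=550, a(15)=-590, a(16)=630; answer 630
Step 2: A1 = 630; r = 4; total draws C(11,4) = 330; complement C(4,4) = 1; favorable 330 - 1 = 329; P = 329/330; answer 329/330

329/330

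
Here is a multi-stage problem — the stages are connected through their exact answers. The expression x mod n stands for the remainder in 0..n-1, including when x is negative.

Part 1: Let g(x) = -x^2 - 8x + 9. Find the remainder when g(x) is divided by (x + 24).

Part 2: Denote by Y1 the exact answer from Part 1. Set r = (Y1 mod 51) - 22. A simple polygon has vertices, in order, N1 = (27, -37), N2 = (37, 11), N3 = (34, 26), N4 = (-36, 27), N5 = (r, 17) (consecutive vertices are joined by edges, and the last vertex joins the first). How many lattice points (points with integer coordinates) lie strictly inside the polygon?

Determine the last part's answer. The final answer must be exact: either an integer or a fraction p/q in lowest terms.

Part 1: remainder = value at the root: -1*(-24)^2 - 8*(-24)^1 + 9 = (-576) + (192) + (9) = -375; answer -375
Part 2: Y1 = -375; r = 11; cross terms: (27*11 - 37*-37)=1666, (37*26 - 34*11)=588, (34*27 - -36*26)=1854, (-36*17 - 11*27)=-909, (11*-37 - 27*17)=-866; twice the area = |2333| = 2333; area = 2333/2; boundary points = 2 + 3 + 1 + 1 + 2 = 9; strictly interior points = area - boundary/2 + 1 = 1163; answer 1163

1163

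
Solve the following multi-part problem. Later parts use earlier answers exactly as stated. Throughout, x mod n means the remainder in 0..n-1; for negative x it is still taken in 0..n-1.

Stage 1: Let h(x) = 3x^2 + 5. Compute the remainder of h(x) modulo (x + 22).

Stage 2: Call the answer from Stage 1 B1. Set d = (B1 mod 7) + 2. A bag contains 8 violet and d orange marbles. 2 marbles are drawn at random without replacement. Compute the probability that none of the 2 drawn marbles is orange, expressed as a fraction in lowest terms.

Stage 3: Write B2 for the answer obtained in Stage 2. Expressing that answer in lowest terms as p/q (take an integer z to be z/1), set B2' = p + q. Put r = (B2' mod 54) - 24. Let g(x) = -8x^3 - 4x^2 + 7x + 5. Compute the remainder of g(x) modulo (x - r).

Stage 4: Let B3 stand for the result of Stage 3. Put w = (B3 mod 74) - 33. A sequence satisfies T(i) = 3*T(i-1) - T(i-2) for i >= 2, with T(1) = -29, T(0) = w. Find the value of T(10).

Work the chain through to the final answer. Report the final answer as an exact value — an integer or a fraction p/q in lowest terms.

-240113

Stage 1: remainder = value at the root: 3*(-22)^2 + 5 = (1452) + (5) = 1457; answer 1457
Stage 2: B1 = 1457; d = 3; total draws C(11,2) = 55; favorable C(8,2) = 28; P = 28/55; answer 28/55
Stage 3: B2 = 28/55; threaded value p + q = 83; r = 5; remainder = value at the root: -8*(5)^3 - 4*(5)^2 + 7*(5)^1 + 5 = (-1000) + (-100) + (35) + (5) = -1060; answer -1060
Stage 4: B3 = -1060; w = 17; T(2) = 3*(-29) - 1*(17) = -104; iterating: T(2)=-104, T(3)=-283, T(4)=-745, T(5)=-1952, T(6)=-5111, T(7)=-13381, T(8)=-35032, T(9)=-91715, T(10)=-240113; answer -240113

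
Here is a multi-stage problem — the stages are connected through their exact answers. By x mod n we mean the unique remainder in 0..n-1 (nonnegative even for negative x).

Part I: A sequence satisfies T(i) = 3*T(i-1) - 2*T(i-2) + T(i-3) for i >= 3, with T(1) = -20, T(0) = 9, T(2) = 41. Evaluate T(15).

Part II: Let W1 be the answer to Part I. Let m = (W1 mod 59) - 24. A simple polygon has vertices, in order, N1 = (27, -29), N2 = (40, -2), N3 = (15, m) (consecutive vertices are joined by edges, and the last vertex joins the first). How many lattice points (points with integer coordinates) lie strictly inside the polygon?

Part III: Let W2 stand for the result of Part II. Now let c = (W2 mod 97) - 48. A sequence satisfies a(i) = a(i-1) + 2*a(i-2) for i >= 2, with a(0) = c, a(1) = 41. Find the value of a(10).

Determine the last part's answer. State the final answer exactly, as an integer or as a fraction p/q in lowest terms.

8509

Part I: T(3) = 3*(41) - 2*(-20) + 1*(9) = 172; iterating: T(3)=172, T(4)=414, T(5)=939, T(6)=2161, T(7)=5019, T(8)=11674, T(9)=27145, T(10)=63106, T(11)=146702, T(12)=341039, T(13)=792819, T(14)=1843081, T(15)=4284644; answer 4284644
Part II: W1 = 4284644; m = -19; cross terms: (27*-2 - 40*-29)=1106, (40*-19 - 15*-2)=-730, (15*-29 - 27*-19)=78; twice the area = |454| = 454; area = 227; boundary points = 1 + 1 + 2 = 4; strictly interior points = area - boundary/2 + 1 = 226; answer 226
Part III: W2 = 226; c = -16; a(2) = 1*(41) + 2*(-16) = 9; iterating: a(2)=9, a(3)=91, a(4)=109, a(5)=291, a(6)=509, a(7)=1091, a(8)=2109, a(9)=4291, a(10)=8509; answer 8509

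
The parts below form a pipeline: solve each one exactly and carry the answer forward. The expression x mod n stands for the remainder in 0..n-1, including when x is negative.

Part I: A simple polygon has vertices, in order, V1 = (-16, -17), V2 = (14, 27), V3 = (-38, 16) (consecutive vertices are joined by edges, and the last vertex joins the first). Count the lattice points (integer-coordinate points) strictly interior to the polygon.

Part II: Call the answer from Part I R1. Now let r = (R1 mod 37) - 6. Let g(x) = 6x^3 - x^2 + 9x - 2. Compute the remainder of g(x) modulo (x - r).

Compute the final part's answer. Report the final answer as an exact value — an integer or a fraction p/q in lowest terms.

Part I: cross terms: (-16*27 - 14*-17)=-194, (14*16 - -38*27)=1250, (-38*-17 - -16*16)=902; twice the area = |1958| = 1958; area = 979; boundary points = 2 + 1 + 11 = 14; strictly interior points = area - boundary/2 + 1 = 973; answer 973
Part II: R1 = 973; r = 5; remainder = value at the root: 6*(5)^3 - 1*(5)^2 + 9*(5)^1 - 2 = (750) + (-25) + (45) + (-2) = 768; answer 768

768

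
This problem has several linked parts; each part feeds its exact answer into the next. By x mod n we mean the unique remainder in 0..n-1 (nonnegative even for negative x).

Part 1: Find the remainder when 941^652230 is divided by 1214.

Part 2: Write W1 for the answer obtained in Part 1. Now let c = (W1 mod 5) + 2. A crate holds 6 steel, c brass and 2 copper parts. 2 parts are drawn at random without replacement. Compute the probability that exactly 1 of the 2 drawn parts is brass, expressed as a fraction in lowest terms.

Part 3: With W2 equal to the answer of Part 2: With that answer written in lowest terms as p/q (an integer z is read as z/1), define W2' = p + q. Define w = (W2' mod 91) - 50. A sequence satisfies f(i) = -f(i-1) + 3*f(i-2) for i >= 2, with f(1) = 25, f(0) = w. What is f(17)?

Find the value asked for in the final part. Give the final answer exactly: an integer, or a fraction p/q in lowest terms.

11023573

Part 1: squarings mod 1214: 941^1=941, 941^2=475, 941^4=1035, 941^8=477, 941^16=511, 941^32=111, 941^64=181, 941^128=1197, 941^256=289, 941^512=969, 941^1024=539, 941^2048=375, 941^4096=1015, 941^8192=753, 941^16384=71, 941^32768=185, 941^65536=233, 941^131072=873, 941^262144=951, 941^524288=1185; 941^652230 = 941^2 * 941^4 * 941^64 * 941^128 * 941^256 * 941^512 * 941^4096 * 941^8192 * 941^16384 * 941^32768 * 941^65536 * 941^524288 = 559 (mod 1214); answer 559
Part 2: W1 = 559; c = 6; total draws C(14,2) = 91; favorable C(6,1)*C(8,1) = 48; P = 48/91; answer 48/91
Part 3: W2 = 48/91; threaded value p + q = 139; w = -2; f(2) = -1*(25) + 3*(-2) = -31; iterating: f(2)=-31, f(3)=106, f(4)=-199, f(5)=517, f(6)=-1114, f(7)=2665, f(8)=-6007, f(9)=14002, f(10)=-32023, f(11)=74029, f(12)=-170098, f(13)=392185, f(14)=-902479, f(15)=2079034, f(16)=-4786471, f(17)=11023573; answer 11023573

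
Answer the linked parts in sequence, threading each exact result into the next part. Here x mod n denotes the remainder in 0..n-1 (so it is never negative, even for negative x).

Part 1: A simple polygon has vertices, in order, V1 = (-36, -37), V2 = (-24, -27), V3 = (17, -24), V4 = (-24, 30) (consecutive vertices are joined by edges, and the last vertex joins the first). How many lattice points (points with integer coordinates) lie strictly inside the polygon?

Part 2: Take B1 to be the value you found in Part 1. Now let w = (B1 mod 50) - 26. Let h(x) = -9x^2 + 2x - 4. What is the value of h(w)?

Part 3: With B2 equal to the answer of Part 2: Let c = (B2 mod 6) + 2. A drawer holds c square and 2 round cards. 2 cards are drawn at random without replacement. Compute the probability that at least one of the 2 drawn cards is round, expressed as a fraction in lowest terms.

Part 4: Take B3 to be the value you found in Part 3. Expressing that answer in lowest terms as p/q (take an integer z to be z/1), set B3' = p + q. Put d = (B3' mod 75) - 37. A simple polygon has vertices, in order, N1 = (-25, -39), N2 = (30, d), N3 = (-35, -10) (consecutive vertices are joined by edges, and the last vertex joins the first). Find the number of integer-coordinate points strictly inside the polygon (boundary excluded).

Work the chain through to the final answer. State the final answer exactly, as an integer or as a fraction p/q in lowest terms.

Part 1: cross terms: (-36*-27 - -24*-37)=84, (-24*-24 - 17*-27)=1035, (17*30 - -24*-24)=-66, (-24*-37 - -36*30)=1968; twice the area = |3021| = 3021; area = 3021/2; boundary points = 2 + 1 + 1 + 1 = 5; strictly interior points = area - boundary/2 + 1 = 1509; answer 1509
Part 2: B1 = 1509; w = -17; -9*(-17)^2 + 2*(-17)^1 - 4 = (-2601) + (-34) + (-4) = -2639; answer -2639
Part 3: B2 = -2639; c = 3; total draws C(5,2) = 10; complement C(3,2) = 3; favorable 10 - 3 = 7; P = 7/10; answer 7/10
Part 4: B3 = 7/10; threaded value p + q = 17; d = -20; cross terms: (-25*-20 - 30*-39)=1670, (30*-10 - -35*-20)=-1000, (-35*-39 - -25*-10)=1115; twice the area = |1785| = 1785; area = 1785/2; boundary points = 1 + 5 + 1 = 7; strictly interior points = area - boundary/2 + 1 = 890; answer 890

890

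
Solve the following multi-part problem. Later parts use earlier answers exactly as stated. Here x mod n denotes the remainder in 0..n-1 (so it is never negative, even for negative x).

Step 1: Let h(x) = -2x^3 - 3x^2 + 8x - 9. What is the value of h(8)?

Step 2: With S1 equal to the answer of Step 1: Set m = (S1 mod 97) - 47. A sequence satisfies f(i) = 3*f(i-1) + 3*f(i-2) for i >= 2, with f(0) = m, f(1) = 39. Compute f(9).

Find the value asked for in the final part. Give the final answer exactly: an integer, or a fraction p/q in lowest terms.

147744

Step 1: -2*(8)^3 - 3*(8)^2 + 8*(8)^1 - 9 = (-1024) + (-192) + (64) + (-9) = -1161; answer -1161
Step 2: S1 = -1161; m = -44; f(2) = 3*(39) + 3*(-44) = -15; iterating: f(2)=-15, f(3)=72, f(4)=171, f(5)=729, f(6)=2700, f(7)=10287, f(8)=38961, f(9)=147744; answer 147744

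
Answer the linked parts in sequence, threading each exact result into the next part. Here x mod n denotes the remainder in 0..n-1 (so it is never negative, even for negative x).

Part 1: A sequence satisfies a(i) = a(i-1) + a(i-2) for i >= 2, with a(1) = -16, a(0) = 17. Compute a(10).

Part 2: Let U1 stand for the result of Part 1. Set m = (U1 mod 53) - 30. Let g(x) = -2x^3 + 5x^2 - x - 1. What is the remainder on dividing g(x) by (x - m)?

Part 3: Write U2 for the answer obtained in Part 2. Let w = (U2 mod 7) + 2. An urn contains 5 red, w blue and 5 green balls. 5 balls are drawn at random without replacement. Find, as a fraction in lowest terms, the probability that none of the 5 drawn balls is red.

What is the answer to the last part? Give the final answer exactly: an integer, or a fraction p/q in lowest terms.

143/952

Part 1: a(2) = 1*(-16) + 1*(17) = 1; iterating: a(2)=1, a(3)=-15, a(4)=-14, a(5)=-29, a(6)=-43, a(7)=-72, a(8)=-115, a(9)=-187, a(10)=-302; answer -302
Part 2: U1 = -302; m = -14; remainder = value at the root: -2*(-14)^3 + 5*(-14)^2 - 1*(-14)^1 - 1 = (5488) + (980) + (14) + (-1) = 6481; answer 6481
Part 3: U2 = 6481; w = 8; total draws C(18,5) = 8568; favorable C(13,5) = 1287; P = 143/952; answer 143/952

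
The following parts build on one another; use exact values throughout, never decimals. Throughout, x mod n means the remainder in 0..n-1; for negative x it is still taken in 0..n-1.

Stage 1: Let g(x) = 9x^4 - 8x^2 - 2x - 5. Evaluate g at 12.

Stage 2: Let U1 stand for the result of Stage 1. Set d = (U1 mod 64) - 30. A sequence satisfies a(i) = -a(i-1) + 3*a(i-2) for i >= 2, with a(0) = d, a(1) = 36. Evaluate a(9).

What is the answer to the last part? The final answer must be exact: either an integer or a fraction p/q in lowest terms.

Stage 1: 9*(12)^4 - 8*(12)^2 - 2*(12)^1 - 5 = (186624) + (-1152) + (-24) + (-5) = 185443; answer 185443
Stage 2: U1 = 185443; d = 5; a(2) = -1*(36) + 3*(5) = -21; iterating: a(2)=-21, a(3)=129, a(4)=-192, a(5)=579, a(6)=-1155, a(7)=2892, a(8)=-6357, a(9)=15033; answer 15033

15033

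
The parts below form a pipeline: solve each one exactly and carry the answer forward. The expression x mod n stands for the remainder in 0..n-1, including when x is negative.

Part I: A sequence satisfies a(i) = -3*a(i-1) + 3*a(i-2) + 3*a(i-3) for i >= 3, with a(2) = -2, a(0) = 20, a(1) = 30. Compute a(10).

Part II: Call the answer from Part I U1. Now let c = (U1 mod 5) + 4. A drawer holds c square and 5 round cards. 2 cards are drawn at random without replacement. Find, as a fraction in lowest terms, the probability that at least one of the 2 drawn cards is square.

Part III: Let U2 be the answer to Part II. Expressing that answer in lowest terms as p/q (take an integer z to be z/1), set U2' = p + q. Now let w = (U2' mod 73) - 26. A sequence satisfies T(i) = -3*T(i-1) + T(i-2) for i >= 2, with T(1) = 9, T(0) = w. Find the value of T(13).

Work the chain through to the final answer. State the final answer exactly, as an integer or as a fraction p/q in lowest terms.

Part I: a(3) = -3*(-2) + 3*(30) + 3*(20) = 156; iterating: a(3)=156, a(4)=-384, a(5)=1614, a(6)=-5526, a(7)=20268, a(8)=-72540, a(9)=261846, a(10)=-942354; answer -942354
Part II: U1 = -942354; c = 5; total draws C(10,2) = 45; complement C(5,2) = 10; favorable 45 - 10 = 35; P = 7/9; answer 7/9
Part III: U2 = 7/9; threaded value p + q = 16; w = -10; T(2) = -3*(9) + 1*(-10) = -37; iterating: T(2)=-37, T(3)=120, T(4)=-397, T(5)=1311, T(6)=-4330, T(7)=14301, T(8)=-47233, T(9)=156000, T(10)=-515233, T(11)=1701699, T(12)=-5620330, T(13)=18562689; answer 18562689

18562689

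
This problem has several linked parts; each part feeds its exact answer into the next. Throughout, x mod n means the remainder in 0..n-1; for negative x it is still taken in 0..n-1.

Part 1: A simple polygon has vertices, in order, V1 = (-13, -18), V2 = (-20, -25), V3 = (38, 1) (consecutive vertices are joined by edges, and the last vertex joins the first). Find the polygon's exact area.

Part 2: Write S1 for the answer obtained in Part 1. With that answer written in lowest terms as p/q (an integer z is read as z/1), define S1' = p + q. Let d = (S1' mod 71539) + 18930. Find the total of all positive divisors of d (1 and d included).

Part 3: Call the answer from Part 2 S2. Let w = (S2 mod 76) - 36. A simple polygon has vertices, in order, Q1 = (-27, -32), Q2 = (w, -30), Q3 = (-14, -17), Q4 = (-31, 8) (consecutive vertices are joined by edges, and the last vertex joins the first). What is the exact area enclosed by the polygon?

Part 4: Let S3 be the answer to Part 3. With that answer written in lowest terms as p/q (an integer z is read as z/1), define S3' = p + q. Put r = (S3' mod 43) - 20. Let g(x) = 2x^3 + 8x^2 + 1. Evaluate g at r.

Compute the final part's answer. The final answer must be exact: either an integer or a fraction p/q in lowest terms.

Part 1: cross terms: (-13*-25 - -20*-18)=-35, (-20*1 - 38*-25)=930, (38*-18 - -13*1)=-671; twice the area = |224| = 224; area = 112; answer 112
Part 2: S1 = 112; threaded value p + q = 113; d = 19043; 19043 = 137 * 139; sigma = (1 + 137) * (1 + 139) = 138 * 140 = 19320; answer 19320
Part 3: S2 = 19320; w = -20; cross terms: (-27*-30 - -20*-32)=170, (-20*-17 - -14*-30)=-80, (-14*8 - -31*-17)=-639, (-31*-32 - -27*8)=1208; twice the area = |659| = 659; area = 659/2; answer 659/2
Part 4: S3 = 659/2; threaded value p + q = 661; r = -4; 2*(-4)^3 + 8*(-4)^2 + 1 = (-128) + (128) + (1) = 1; answer 1

1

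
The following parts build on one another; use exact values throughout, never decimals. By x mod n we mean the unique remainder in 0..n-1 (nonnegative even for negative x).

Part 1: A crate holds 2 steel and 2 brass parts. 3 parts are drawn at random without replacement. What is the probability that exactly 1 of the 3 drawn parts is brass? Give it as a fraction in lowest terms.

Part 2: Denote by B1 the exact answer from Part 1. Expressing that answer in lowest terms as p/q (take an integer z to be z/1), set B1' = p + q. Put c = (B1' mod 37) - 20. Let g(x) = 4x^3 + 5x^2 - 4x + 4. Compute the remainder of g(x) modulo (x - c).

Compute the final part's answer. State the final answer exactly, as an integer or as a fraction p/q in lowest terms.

-18135

Part 1: total draws C(4,3) = 4; favorable C(2,1)*C(2,2) = 2; P = 1/2; answer 1/2
Part 2: B1 = 1/2; threaded value p + q = 3; c = -17; remainder = value at the root: 4*(-17)^3 + 5*(-17)^2 - 4*(-17)^1 + 4 = (-19652) + (1445) + (68) + (4) = -18135; answer -18135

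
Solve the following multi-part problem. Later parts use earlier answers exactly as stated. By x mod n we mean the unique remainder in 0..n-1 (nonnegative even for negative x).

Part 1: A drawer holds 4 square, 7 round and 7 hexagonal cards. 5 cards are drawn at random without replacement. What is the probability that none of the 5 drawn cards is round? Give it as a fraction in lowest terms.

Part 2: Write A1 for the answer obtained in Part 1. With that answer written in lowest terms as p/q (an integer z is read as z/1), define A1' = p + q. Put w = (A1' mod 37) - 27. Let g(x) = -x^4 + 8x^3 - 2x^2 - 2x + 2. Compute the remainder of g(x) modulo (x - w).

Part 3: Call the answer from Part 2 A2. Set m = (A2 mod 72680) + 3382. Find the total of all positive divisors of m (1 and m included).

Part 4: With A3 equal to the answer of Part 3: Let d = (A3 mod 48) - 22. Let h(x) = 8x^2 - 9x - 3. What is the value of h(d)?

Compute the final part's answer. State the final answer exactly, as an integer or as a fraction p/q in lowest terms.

4067

Part 1: total draws C(18,5) = 8568; favorable C(11,5) = 462; P = 11/204; answer 11/204
Part 2: A1 = 11/204; threaded value p + q = 215; w = 3; remainder = value at the root: -1*(3)^4 + 8*(3)^3 - 2*(3)^2 - 2*(3)^1 + 2 = (-81) + (216) + (-18) + (-6) + (2) = 113; answer 113
Part 3: A2 = 113; m = 3495; 3495 = 3 * 5 * 233; sigma = (1 + 3) * (1 + 5) * (1 + 233) = 4 * 6 * 234 = 5616; answer 5616
Part 4: A3 = 5616; d = -22; 8*(-22)^2 - 9*(-22)^1 - 3 = (3872) + (198) + (-3) = 4067; answer 4067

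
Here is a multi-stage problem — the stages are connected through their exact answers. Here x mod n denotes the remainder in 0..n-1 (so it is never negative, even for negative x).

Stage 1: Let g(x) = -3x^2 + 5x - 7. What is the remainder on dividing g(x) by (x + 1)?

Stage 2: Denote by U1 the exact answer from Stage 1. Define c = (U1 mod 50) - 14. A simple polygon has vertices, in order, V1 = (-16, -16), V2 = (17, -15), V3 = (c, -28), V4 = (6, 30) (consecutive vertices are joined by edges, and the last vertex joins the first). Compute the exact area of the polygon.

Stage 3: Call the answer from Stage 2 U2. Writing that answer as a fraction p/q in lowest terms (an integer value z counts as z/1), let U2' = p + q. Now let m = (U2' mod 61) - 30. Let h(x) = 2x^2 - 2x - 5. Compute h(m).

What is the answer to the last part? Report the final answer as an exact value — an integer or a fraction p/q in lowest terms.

Stage 1: remainder = value at the root: -3*(-1)^2 + 5*(-1)^1 - 7 = (-3) + (-5) + (-7) = -15; answer -15
Stage 2: U1 = -15; c = 21; cross terms: (-16*-15 - 17*-16)=512, (17*-28 - 21*-15)=-161, (21*30 - 6*-28)=798, (6*-16 - -16*30)=384; twice the area = |1533| = 1533; area = 1533/2; answer 1533/2
Stage 3: U2 = 1533/2; threaded value p + q = 1535; m = -20; 2*(-20)^2 - 2*(-20)^1 - 5 = (800) + (40) + (-5) = 835; answer 835

835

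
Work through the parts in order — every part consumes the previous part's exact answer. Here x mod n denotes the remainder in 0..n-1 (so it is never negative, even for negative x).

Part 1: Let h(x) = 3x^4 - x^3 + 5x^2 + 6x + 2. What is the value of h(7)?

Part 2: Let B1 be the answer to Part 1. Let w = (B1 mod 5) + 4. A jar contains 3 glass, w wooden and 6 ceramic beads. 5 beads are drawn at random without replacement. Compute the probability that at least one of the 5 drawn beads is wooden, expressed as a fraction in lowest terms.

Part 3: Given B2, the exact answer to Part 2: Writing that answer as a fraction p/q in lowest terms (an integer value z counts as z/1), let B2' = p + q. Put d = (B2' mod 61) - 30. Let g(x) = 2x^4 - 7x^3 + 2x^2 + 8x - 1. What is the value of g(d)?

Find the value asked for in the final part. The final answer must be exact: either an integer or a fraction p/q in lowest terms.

18314

Part 1: 3*(7)^4 - 1*(7)^3 + 5*(7)^2 + 6*(7)^1 + 2 = (7203) + (-343) + (245) + (42) + (2) = 7149; answer 7149
Part 2: B1 = 7149; w = 8; total draws C(17,5) = 6188; complement C(9,5) = 126; favorable 6188 - 126 = 6062; P = 433/442; answer 433/442
Part 3: B2 = 433/442; threaded value p + q = 875; d = -9; 2*(-9)^4 - 7*(-9)^3 + 2*(-9)^2 + 8*(-9)^1 - 1 = (13122) + (5103) + (162) + (-72) + (-1) = 18314; answer 18314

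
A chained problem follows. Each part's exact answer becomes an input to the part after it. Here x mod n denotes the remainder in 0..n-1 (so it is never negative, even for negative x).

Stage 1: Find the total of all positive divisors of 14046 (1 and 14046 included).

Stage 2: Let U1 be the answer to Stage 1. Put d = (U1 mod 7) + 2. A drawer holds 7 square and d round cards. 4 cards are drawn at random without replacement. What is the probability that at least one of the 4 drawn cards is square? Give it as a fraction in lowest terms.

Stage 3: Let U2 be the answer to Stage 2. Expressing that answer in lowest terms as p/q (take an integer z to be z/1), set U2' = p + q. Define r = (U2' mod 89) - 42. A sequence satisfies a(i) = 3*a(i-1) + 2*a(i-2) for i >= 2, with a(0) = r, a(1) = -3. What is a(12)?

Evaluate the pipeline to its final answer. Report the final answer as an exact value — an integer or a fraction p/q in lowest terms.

Stage 1: 14046 = 2 * 3 * 2341; sigma = (1 + 2) * (1 + 3) * (1 + 2341) = 3 * 4 * 2342 = 28104; answer 28104
Stage 2: U1 = 28104; d = 8; total draws C(15,4) = 1365; complement C(8,4) = 70; favorable 1365 - 70 = 1295; P = 37/39; answer 37/39
Stage 3: U2 = 37/39; threaded value p + q = 76; r = 34; a(2) = 3*(-3) + 2*(34) = 59; iterating: a(2)=59, a(3)=171, a(4)=631, a(5)=2235, a(6)=7967, a(7)=28371, a(8)=101047, a(9)=359883, a(10)=1281743, a(11)=4564995, a(12)=16258471; answer 16258471

16258471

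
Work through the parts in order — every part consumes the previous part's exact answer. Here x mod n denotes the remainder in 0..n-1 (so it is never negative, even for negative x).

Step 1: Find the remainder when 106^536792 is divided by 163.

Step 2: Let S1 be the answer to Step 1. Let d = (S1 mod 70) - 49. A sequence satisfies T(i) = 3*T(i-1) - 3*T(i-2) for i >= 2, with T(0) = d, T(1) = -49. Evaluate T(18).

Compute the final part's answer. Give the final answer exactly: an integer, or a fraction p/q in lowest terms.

-39366

Step 1: squarings mod 163: 106^1=106, 106^2=152, 106^4=121, 106^8=134, 106^16=26, 106^32=24, 106^64=87, 106^128=71, 106^256=151, 106^512=144, 106^1024=35, 106^2048=84, 106^4096=47, 106^8192=90, 106^16384=113, 106^32768=55, 106^65536=91, 106^131072=131, 106^262144=46, 106^524288=160; 106^536792 = 106^8 * 106^16 * 106^64 * 106^128 * 106^4096 * 106^8192 * 106^524288 = 51 (mod 163); answer 51
Step 2: S1 = 51; d = 2; T(2) = 3*(-49) - 3*(2) = -153; iterating: T(2)=-153, T(3)=-312, T(4)=-477, T(5)=-495, T(6)=-54, T(7)=1323, T(8)=4131, T(9)=8424, T(10)=12879, T(11)=13365, T(12)=1458, T(13)=-35721, T(14)=-111537, T(15)=-227448, T(16)=-347733, T(17)=-360855, T(18)=-39366; answer -39366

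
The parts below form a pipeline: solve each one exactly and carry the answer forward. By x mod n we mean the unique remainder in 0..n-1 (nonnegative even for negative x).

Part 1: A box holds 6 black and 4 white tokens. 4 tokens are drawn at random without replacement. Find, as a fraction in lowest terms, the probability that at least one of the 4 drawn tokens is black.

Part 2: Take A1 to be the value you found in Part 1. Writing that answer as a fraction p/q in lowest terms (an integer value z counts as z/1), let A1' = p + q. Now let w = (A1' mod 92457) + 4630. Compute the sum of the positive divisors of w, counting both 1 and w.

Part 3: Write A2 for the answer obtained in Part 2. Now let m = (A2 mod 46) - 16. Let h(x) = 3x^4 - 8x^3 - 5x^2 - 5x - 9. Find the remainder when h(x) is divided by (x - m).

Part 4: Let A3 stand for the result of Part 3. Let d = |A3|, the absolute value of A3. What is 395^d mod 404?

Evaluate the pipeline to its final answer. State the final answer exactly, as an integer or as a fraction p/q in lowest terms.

87

Part 1: total draws C(10,4) = 210; complement C(4,4) = 1; favorable 210 - 1 = 209; P = 209/210; answer 209/210
Part 2: A1 = 209/210; threaded value p + q = 419; w = 5049; 5049 = 3^3 * 11 * 17; sigma = (1 + 3 + 9 + 27) * (1 + 11) * (1 + 17) = 40 * 12 * 18 = 8640; answer 8640
Part 3: A2 = 8640; m = 22; remainder = value at the root: 3*(22)^4 - 8*(22)^3 - 5*(22)^2 - 5*(22)^1 - 9 = (702768) + (-85184) + (-2420) + (-110) + (-9) = 615045; answer 615045
Part 4: A3 = 615045; d = 615045; squarings mod 404: 395^1=395, 395^2=81, 395^4=97, 395^8=117, 395^16=357, 395^32=189, 395^64=169, 395^128=281, 395^256=181, 395^512=37, 395^1024=157, 395^2048=5, 395^4096=25, 395^8192=221, 395^16384=361, 395^32768=233, 395^65536=153, 395^131072=381, 395^262144=125, 395^524288=273; 395^615045 = 395^1 * 395^4 * 395^128 * 395^512 * 395^8192 * 395^16384 * 395^65536 * 395^524288 = 87 (mod 404); answer 87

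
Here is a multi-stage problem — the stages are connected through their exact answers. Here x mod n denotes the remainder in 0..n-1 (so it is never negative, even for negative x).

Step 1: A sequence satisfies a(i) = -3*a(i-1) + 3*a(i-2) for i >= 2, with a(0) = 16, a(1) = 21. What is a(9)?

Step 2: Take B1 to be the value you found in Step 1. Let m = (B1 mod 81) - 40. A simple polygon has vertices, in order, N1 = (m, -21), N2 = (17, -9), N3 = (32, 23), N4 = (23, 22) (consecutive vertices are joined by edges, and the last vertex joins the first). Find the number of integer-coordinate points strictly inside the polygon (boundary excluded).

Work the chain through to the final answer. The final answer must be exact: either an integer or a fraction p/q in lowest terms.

Step 1: a(2) = -3*(21) + 3*(16) = -15; iterating: a(2)=-15, a(3)=108, a(4)=-369, a(5)=1431, a(6)=-5400, a(7)=20493, a(8)=-77679, a(9)=294516; answer 294516
Step 2: B1 = 294516; m = -40; cross terms: (-40*-9 - 17*-21)=717, (17*23 - 32*-9)=679, (32*22 - 23*23)=175, (23*-21 - -40*22)=397; twice the area = |1968| = 1968; area = 984; boundary points = 3 + 1 + 1 + 1 = 6; strictly interior points = area - boundary/2 + 1 = 982; answer 982

982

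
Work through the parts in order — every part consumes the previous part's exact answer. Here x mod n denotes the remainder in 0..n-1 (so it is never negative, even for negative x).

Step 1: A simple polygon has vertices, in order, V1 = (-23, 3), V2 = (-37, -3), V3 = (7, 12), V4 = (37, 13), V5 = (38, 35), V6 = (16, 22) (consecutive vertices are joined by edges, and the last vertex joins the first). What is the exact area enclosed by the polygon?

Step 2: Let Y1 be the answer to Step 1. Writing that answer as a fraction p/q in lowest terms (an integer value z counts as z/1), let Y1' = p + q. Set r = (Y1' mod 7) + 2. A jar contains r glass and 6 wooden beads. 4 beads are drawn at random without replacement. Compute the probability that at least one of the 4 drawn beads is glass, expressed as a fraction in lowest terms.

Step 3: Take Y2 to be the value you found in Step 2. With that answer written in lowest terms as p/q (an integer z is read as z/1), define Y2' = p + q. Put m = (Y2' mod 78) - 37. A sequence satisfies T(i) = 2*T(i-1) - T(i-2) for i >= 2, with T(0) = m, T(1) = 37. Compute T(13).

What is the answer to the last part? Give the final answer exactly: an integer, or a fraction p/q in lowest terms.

913

Step 1: cross terms: (-23*-3 - -37*3)=180, (-37*12 - 7*-3)=-423, (7*13 - 37*12)=-353, (37*35 - 38*13)=801, (38*22 - 16*35)=276, (16*3 - -23*22)=554; twice the area = |1035| = 1035; area = 1035/2; answer 1035/2
Step 2: Y1 = 1035/2; threaded value p + q = 1037; r = 3; total draws C(9,4) = 126; complement C(6,4) = 15; favorable 126 - 15 = 111; P = 37/42; answer 37/42
Step 3: Y2 = 37/42; threaded value p + q = 79; m = -36; T(2) = 2*(37) - 1*(-36) = 110; iterating: T(2)=110, T(3)=183, T(4)=256, T(5)=329, T(6)=402, T(7)=475, T(8)=548, T(9)=621, T(10)=694, T(11)=767, T(12)=840, T(13)=913; answer 913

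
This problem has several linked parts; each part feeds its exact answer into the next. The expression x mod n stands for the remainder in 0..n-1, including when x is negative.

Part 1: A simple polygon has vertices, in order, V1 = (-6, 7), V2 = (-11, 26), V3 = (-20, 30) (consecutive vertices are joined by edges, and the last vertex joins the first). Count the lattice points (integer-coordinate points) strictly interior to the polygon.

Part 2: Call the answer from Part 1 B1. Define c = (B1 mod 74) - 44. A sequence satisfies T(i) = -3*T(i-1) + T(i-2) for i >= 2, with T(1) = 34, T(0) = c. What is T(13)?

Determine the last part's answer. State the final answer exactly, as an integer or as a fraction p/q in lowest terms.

72565954

Part 1: cross terms: (-6*26 - -11*7)=-79, (-11*30 - -20*26)=190, (-20*7 - -6*30)=40; twice the area = |151| = 151; area = 151/2; boundary points = 1 + 1 + 1 = 3; strictly interior points = area - boundary/2 + 1 = 75; answer 75
Part 2: B1 = 75; c = -43; T(2) = -3*(34) + 1*(-43) = -145; iterating: T(2)=-145, T(3)=469, T(4)=-1552, T(5)=5125, T(6)=-16927, T(7)=55906, T(8)=-184645, T(9)=609841, T(10)=-2014168, T(11)=6652345, T(12)=-21971203, T(13)=72565954; answer 72565954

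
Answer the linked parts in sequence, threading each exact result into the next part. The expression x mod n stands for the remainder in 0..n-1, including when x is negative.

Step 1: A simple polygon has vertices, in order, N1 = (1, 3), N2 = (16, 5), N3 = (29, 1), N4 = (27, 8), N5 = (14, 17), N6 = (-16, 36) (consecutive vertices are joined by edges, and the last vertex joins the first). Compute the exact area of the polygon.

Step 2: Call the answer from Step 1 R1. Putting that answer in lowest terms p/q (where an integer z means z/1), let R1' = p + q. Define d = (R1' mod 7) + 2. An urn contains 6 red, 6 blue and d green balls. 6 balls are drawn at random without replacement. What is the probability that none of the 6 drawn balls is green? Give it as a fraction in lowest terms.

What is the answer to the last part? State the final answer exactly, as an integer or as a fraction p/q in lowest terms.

11/323

Step 1: cross terms: (1*5 - 16*3)=-43, (16*1 - 29*5)=-129, (29*8 - 27*1)=205, (27*17 - 14*8)=347, (14*36 - -16*17)=776, (-16*3 - 1*36)=-84; twice the area = |1072| = 1072; area = 536; answer 536
Step 2: R1 = 536; threaded value p + q = 537; d = 7; total draws C(19,6) = 27132; favorable C(12,6) = 924; P = 11/323; answer 11/323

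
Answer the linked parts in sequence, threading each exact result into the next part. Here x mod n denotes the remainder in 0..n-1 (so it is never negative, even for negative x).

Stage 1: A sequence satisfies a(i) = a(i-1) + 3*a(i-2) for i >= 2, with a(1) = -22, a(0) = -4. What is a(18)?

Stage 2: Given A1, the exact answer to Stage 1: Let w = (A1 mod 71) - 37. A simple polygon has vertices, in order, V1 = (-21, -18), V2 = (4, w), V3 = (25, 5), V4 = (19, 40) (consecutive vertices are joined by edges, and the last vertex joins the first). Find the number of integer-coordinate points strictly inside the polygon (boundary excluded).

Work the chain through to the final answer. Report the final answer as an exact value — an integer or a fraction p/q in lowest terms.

1367

Stage 1: a(2) = 1*(-22) + 3*(-4) = -34; iterating: a(2)=-34, a(3)=-100, a(4)=-202, a(5)=-502, a(6)=-1108, a(7)=-2614, a(8)=-5938, a(9)=-13780, a(10)=-31594, a(11)=-72934, a(12)=-167716, a(13)=-386518, a(14)=-889666, a(15)=-2049220, a(16)=-4718218, a(17)=-10865878, a(18)=-25020532; answer -25020532
Stage 2: A1 = -25020532; w = -27; cross terms: (-21*-27 - 4*-18)=639, (4*5 - 25*-27)=695, (25*40 - 19*5)=905, (19*-18 - -21*40)=498; twice the area = |2737| = 2737; area = 2737/2; boundary points = 1 + 1 + 1 + 2 = 5; strictly interior points = area - boundary/2 + 1 = 1367; answer 1367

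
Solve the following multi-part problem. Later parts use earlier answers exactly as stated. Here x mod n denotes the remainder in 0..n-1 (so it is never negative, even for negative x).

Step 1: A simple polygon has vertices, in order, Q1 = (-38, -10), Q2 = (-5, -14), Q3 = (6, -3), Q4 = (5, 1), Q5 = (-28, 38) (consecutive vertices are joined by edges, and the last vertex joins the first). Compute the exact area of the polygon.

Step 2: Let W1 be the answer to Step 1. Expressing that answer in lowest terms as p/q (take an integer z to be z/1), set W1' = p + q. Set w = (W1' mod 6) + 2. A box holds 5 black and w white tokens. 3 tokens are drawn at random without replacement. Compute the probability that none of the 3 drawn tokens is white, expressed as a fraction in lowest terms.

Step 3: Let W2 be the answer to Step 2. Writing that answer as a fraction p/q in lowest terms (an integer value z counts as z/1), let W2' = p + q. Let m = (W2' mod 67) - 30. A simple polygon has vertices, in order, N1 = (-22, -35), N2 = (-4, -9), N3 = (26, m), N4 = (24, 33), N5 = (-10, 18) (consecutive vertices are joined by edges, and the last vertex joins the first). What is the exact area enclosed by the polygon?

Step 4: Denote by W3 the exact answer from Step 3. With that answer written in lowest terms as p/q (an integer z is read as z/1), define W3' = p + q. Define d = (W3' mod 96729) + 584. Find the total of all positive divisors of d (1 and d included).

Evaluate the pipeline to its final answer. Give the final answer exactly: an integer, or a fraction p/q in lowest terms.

5642

Step 1: cross terms: (-38*-14 - -5*-10)=482, (-5*-3 - 6*-14)=99, (6*1 - 5*-3)=21, (5*38 - -28*1)=218, (-28*-10 - -38*38)=1724; twice the area = |2544| = 2544; area = 1272; answer 1272
Step 2: W1 = 1272; threaded value p + q = 1273; w = 3; total draws C(8,3) = 56; favorable C(5,3) = 10; P = 5/28; answer 5/28
Step 3: W2 = 5/28; threaded value p + q = 33; m = 3; cross terms: (-22*-9 - -4*-35)=58, (-4*3 - 26*-9)=222, (26*33 - 24*3)=786, (24*18 - -10*33)=762, (-10*-35 - -22*18)=746; twice the area = |2574| = 2574; area = 1287; answer 1287
Step 4: W3 = 1287; threaded value p + q = 1288; d = 1872; 1872 = 2^4 * 3^2 * 13; sigma = (1 + 2 + 4 + 8 + 16) * (1 + 3 + 9) * (1 + 13) = 31 * 13 * 14 = 5642; answer 5642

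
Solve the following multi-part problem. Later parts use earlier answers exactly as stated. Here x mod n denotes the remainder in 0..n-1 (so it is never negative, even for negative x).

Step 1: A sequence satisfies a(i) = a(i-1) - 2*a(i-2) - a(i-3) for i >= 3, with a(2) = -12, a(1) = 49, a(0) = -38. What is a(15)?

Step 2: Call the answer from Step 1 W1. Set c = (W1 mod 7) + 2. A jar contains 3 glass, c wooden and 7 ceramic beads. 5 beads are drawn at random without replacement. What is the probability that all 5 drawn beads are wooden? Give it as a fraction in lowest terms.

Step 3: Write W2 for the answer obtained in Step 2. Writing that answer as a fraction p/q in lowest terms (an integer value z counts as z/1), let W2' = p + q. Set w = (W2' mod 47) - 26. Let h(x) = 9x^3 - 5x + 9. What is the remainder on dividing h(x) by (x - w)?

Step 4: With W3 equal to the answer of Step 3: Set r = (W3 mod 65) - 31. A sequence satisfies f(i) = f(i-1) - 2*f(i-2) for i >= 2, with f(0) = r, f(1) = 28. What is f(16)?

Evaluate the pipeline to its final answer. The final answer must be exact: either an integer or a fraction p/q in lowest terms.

Step 1: a(3) = 1*(-12) - 2*(49) - 1*(-38) = -72; iterating: a(3)=-72, a(4)=-97, a(5)=59, a(6)=325, a(7)=304, a(8)=-405, a(9)=-1338, a(10)=-832, a(11)=2249, a(12)=5251, a(13)=1585, a(14)=-11166, a(15)=-19587; answer -19587
Step 2: W1 = -19587; c = 8; total draws C(18,5) = 8568; favorable C(8,5) = 56; P = 1/153; answer 1/153
Step 3: W2 = 1/153; threaded value p + q = 154; w = -13; remainder = value at the root: 9*(-13)^3 - 5*(-13)^1 + 9 = (-19773) + (65) + (9) = -19699; answer -19699
Step 4: W3 = -19699; r = 30; f(2) = 1*(28) - 2*(30) = -32; iterating: f(2)=-32, f(3)=-88, f(4)=-24, f(5)=152, f(6)=200, f(7)=-104, f(8)=-504, f(9)=-296, f(10)=712, f(11)=1304, f(12)=-120, f(13)=-2728, f(14)=-2488, f(15)=2968, f(16)=7944; answer 7944

7944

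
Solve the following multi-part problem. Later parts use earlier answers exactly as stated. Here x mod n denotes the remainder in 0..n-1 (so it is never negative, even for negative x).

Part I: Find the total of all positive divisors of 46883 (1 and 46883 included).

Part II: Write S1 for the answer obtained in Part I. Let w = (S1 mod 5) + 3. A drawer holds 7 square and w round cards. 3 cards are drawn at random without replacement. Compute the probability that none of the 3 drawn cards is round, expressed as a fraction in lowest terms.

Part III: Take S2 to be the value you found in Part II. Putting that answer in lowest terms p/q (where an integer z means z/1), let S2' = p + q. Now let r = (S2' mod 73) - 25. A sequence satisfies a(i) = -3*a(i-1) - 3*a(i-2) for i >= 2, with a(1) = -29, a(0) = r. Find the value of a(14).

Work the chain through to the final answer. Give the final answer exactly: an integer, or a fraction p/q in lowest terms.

Part I: 46883 = 173 * 271; sigma = (1 + 173) * (1 + 271) = 174 * 272 = 47328; answer 47328
Part II: S1 = 47328; w = 6; total draws C(13,3) = 286; favorable C(7,3) = 35; P = 35/286; answer 35/286
Part III: S2 = 35/286; threaded value p + q = 321; r = 4; a(2) = -3*(-29) - 3*(4) = 75; iterating: a(2)=75, a(3)=-138, a(4)=189, a(5)=-153, a(6)=-108, a(7)=783, a(8)=-2025, a(9)=3726, a(10)=-5103, a(11)=4131, a(12)=2916, a(13)=-21141, a(14)=54675; answer 54675

54675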